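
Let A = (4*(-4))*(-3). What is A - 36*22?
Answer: -744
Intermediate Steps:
A = 48 (A = -16*(-3) = 48)
A - 36*22 = 48 - 36*22 = 48 - 792 = -744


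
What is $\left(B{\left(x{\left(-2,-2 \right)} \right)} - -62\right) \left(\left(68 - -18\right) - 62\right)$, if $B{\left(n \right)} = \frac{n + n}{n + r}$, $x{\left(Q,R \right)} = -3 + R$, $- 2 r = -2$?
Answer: $1548$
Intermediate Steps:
$r = 1$ ($r = \left(- \frac{1}{2}\right) \left(-2\right) = 1$)
$B{\left(n \right)} = \frac{2 n}{1 + n}$ ($B{\left(n \right)} = \frac{n + n}{n + 1} = \frac{2 n}{1 + n}$)
$\left(B{\left(x{\left(-2,-2 \right)} \right)} - -62\right) \left(\left(68 - -18\right) - 62\right) = \left(\frac{2 \left(-3 - 2\right)}{1 - 5} - -62\right) \left(\left(68 - -18\right) - 62\right) = \left(2 \left(-5\right) \frac{1}{1 - 5} + 62\right) \left(\left(68 + 18\right) - 62\right) = \left(2 \left(-5\right) \frac{1}{-4} + 62\right) \left(86 - 62\right) = \left(2 \left(-5\right) \left(- \frac{1}{4}\right) + 62\right) 24 = \left(\frac{5}{2} + 62\right) 24 = \frac{129}{2} \cdot 24 = 1548$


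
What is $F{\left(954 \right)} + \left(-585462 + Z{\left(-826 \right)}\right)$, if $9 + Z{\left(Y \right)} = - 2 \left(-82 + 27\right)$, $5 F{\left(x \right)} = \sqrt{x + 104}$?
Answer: $-585361 + \frac{23 \sqrt{2}}{5} \approx -5.8535 \cdot 10^{5}$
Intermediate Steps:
$F{\left(x \right)} = \frac{\sqrt{104 + x}}{5}$ ($F{\left(x \right)} = \frac{\sqrt{x + 104}}{5} = \frac{\sqrt{104 + x}}{5}$)
$Z{\left(Y \right)} = 101$ ($Z{\left(Y \right)} = -9 - 2 \left(-82 + 27\right) = -9 - -110 = -9 + 110 = 101$)
$F{\left(954 \right)} + \left(-585462 + Z{\left(-826 \right)}\right) = \frac{\sqrt{104 + 954}}{5} + \left(-585462 + 101\right) = \frac{\sqrt{1058}}{5} - 585361 = \frac{23 \sqrt{2}}{5} - 585361 = -585361 + \frac{23 \sqrt{2}}{5}$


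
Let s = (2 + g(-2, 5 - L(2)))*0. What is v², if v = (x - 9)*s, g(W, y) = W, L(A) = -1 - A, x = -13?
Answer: 0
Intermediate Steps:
s = 0 (s = (2 - 2)*0 = 0*0 = 0)
v = 0 (v = (-13 - 9)*0 = -22*0 = 0)
v² = 0² = 0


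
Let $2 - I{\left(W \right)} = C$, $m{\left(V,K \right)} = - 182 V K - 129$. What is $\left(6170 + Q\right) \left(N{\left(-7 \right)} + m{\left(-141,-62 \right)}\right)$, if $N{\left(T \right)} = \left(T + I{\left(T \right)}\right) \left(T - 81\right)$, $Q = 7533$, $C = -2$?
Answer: $-21800226027$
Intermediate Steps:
$m{\left(V,K \right)} = -129 - 182 K V$ ($m{\left(V,K \right)} = - 182 K V - 129 = -129 - 182 K V$)
$I{\left(W \right)} = 4$ ($I{\left(W \right)} = 2 - -2 = 2 + 2 = 4$)
$N{\left(T \right)} = \left(-81 + T\right) \left(4 + T\right)$ ($N{\left(T \right)} = \left(T + 4\right) \left(T - 81\right) = \left(4 + T\right) \left(-81 + T\right) = \left(-81 + T\right) \left(4 + T\right)$)
$\left(6170 + Q\right) \left(N{\left(-7 \right)} + m{\left(-141,-62 \right)}\right) = \left(6170 + 7533\right) \left(\left(-324 + \left(-7\right)^{2} - -539\right) - \left(129 - -1591044\right)\right) = 13703 \left(\left(-324 + 49 + 539\right) - 1591173\right) = 13703 \left(264 - 1591173\right) = 13703 \left(-1590909\right) = -21800226027$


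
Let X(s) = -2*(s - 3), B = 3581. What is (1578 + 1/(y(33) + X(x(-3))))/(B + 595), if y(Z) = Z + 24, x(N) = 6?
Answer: 80479/212976 ≈ 0.37788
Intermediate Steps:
X(s) = 6 - 2*s (X(s) = -2*(-3 + s) = 6 - 2*s)
y(Z) = 24 + Z
(1578 + 1/(y(33) + X(x(-3))))/(B + 595) = (1578 + 1/((24 + 33) + (6 - 2*6)))/(3581 + 595) = (1578 + 1/(57 + (6 - 12)))/4176 = (1578 + 1/(57 - 6))*(1/4176) = (1578 + 1/51)*(1/4176) = (80479/51)*(1/4176) = 80479/212976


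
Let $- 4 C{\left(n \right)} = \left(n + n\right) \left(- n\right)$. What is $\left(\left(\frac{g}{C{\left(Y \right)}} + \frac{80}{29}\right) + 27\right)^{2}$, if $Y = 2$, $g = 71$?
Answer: $\frac{14326225}{3364} \approx 4258.7$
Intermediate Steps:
$C{\left(n \right)} = \frac{n^{2}}{2}$ ($C{\left(n \right)} = - \frac{\left(n + n\right) \left(- n\right)}{4} = - \frac{2 n \left(- n\right)}{4} = - \frac{\left(-2\right) n^{2}}{4} = \frac{n^{2}}{2}$)
$\left(\left(\frac{g}{C{\left(Y \right)}} + \frac{80}{29}\right) + 27\right)^{2} = \left(\left(\frac{71}{\frac{1}{2} \cdot 2^{2}} + \frac{80}{29}\right) + 27\right)^{2} = \left(\left(\frac{71}{\frac{1}{2} \cdot 4} + 80 \cdot \frac{1}{29}\right) + 27\right)^{2} = \left(\left(\frac{71}{2} + \frac{80}{29}\right) + 27\right)^{2} = \left(\frac{2219}{58} + 27\right)^{2} = \left(\frac{3785}{58}\right)^{2} = \frac{14326225}{3364}$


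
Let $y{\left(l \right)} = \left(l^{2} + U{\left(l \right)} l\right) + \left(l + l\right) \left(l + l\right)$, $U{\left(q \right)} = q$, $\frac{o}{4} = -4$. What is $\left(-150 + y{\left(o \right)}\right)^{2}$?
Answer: $1920996$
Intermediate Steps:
$o = -16$ ($o = 4 \left(-4\right) = -16$)
$y{\left(l \right)} = 6 l^{2}$ ($y{\left(l \right)} = \left(l^{2} + l l\right) + \left(l + l\right) \left(l + l\right) = \left(l^{2} + l^{2}\right) + 2 l 2 l = 2 l^{2} + 4 l^{2} = 6 l^{2}$)
$\left(-150 + y{\left(o \right)}\right)^{2} = \left(-150 + 6 \left(-16\right)^{2}\right)^{2} = \left(-150 + 6 \cdot 256\right)^{2} = \left(-150 + 1536\right)^{2} = 1386^{2} = 1920996$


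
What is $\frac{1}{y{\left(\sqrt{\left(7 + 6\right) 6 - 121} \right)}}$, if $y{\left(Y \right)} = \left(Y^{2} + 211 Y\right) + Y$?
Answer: $- \frac{\sqrt{43}}{- 9116 i + 43 \sqrt{43}} \approx -2.2229 \cdot 10^{-5} - 0.00071865 i$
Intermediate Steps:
$y{\left(Y \right)} = Y^{2} + 212 Y$
$\frac{1}{y{\left(\sqrt{\left(7 + 6\right) 6 - 121} \right)}} = \frac{1}{\sqrt{\left(7 + 6\right) 6 - 121} \left(212 + \sqrt{\left(7 + 6\right) 6 - 121}\right)} = \frac{1}{\sqrt{13 \cdot 6 - 121} \left(212 + \sqrt{13 \cdot 6 - 121}\right)} = \frac{1}{\sqrt{78 - 121} \left(212 + \sqrt{78 - 121}\right)} = \frac{1}{\sqrt{-43} \left(212 + \sqrt{-43}\right)} = \frac{1}{i \sqrt{43} \left(212 + i \sqrt{43}\right)} = - \frac{i \sqrt{43}}{43 \left(212 + i \sqrt{43}\right)}$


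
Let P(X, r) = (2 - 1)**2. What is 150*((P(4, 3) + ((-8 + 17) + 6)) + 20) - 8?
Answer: 5392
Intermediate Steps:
P(X, r) = 1 (P(X, r) = 1**2 = 1)
150*((P(4, 3) + ((-8 + 17) + 6)) + 20) - 8 = 150*((1 + ((-8 + 17) + 6)) + 20) - 8 = 150*((1 + (9 + 6)) + 20) - 8 = 150*((1 + 15) + 20) - 8 = 150*(16 + 20) - 8 = 150*36 - 8 = 5400 - 8 = 5392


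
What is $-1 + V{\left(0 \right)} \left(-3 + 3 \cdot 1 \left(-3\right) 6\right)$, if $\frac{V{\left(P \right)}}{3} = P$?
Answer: $-1$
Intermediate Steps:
$V{\left(P \right)} = 3 P$
$-1 + V{\left(0 \right)} \left(-3 + 3 \cdot 1 \left(-3\right) 6\right) = -1 + 3 \cdot 0 \left(-3 + 3 \cdot 1 \left(-3\right) 6\right) = -1 + 0 \left(-3 + 3 \left(-3\right) 6\right) = -1 + 0 \left(-3 - 54\right) = -1 + 0 \left(-57\right) = -1 + 0 = -1$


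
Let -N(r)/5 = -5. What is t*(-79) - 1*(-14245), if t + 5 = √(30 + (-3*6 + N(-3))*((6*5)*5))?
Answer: 14640 - 474*√30 ≈ 12044.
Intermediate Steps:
N(r) = 25 (N(r) = -5*(-5) = 25)
t = -5 + 6*√30 (t = -5 + √(30 + (-3*6 + 25)*((6*5)*5)) = -5 + √(30 + (-18 + 25)*(30*5)) = -5 + √(30 + 7*150) = -5 + √(30 + 1050) = -5 + √1080 = -5 + 6*√30 ≈ 27.863)
t*(-79) - 1*(-14245) = (-5 + 6*√30)*(-79) - 1*(-14245) = (395 - 474*√30) + 14245 = 14640 - 474*√30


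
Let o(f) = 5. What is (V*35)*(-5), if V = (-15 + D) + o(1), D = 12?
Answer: -350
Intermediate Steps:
V = 2 (V = (-15 + 12) + 5 = -3 + 5 = 2)
(V*35)*(-5) = (2*35)*(-5) = 70*(-5) = -350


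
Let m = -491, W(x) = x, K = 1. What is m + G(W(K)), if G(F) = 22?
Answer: -469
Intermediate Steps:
m + G(W(K)) = -491 + 22 = -469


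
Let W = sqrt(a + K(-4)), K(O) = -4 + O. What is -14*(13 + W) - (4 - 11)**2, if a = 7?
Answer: -231 - 14*I ≈ -231.0 - 14.0*I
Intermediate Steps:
W = I (W = sqrt(7 + (-4 - 4)) = sqrt(7 - 8) = sqrt(-1) = I ≈ 1.0*I)
-14*(13 + W) - (4 - 11)**2 = -14*(13 + I) - (4 - 11)**2 = (-182 - 14*I) - 1*(-7)**2 = (-182 - 14*I) - 1*49 = (-182 - 14*I) - 49 = -231 - 14*I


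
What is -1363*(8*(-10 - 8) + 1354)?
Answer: -1649230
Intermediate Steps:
-1363*(8*(-10 - 8) + 1354) = -1363*(8*(-18) + 1354) = -1363*(-144 + 1354) = -1363*1210 = -1649230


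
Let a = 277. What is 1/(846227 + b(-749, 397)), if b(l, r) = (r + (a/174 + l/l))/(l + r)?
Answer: 61248/51829641767 ≈ 1.1817e-6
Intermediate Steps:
b(l, r) = (451/174 + r)/(l + r) (b(l, r) = (r + (277/174 + l/l))/(l + r) = (r + (277*(1/174) + 1))/(l + r) = (r + (277/174 + 1))/(l + r) = (r + 451/174)/(l + r) = (451/174 + r)/(l + r))
1/(846227 + b(-749, 397)) = 1/(846227 + (451/174 + 397)/(-749 + 397)) = 1/(846227 + (69529/174)/(-352)) = 1/(846227 - 1/352*69529/174) = 1/(846227 - 69529/61248) = 1/(51829641767/61248) = 61248/51829641767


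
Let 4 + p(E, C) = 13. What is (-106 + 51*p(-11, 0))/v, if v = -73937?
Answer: -353/73937 ≈ -0.0047743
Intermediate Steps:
p(E, C) = 9 (p(E, C) = -4 + 13 = 9)
(-106 + 51*p(-11, 0))/v = (-106 + 51*9)/(-73937) = (-106 + 459)*(-1/73937) = 353*(-1/73937) = -353/73937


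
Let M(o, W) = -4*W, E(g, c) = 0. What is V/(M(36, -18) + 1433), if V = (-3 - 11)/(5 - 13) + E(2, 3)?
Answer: 1/860 ≈ 0.0011628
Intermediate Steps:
V = 7/4 (V = (-3 - 11)/(5 - 13) + 0 = -14/(-8) + 0 = -14*(-1/8) + 0 = 7/4 + 0 = 7/4 ≈ 1.7500)
V/(M(36, -18) + 1433) = 7/(4*(-4*(-18) + 1433)) = 7/(4*(72 + 1433)) = (7/4)/1505 = (7/4)*(1/1505) = 1/860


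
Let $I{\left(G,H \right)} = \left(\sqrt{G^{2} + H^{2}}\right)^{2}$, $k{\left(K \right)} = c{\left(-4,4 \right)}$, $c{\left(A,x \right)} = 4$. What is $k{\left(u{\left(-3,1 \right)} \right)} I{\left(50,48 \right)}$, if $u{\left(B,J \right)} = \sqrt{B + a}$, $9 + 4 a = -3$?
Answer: $19216$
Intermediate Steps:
$a = -3$ ($a = - \frac{9}{4} + \frac{1}{4} \left(-3\right) = - \frac{9}{4} - \frac{3}{4} = -3$)
$u{\left(B,J \right)} = \sqrt{-3 + B}$ ($u{\left(B,J \right)} = \sqrt{B - 3} = \sqrt{-3 + B}$)
$k{\left(K \right)} = 4$
$I{\left(G,H \right)} = G^{2} + H^{2}$
$k{\left(u{\left(-3,1 \right)} \right)} I{\left(50,48 \right)} = 4 \left(50^{2} + 48^{2}\right) = 4 \left(2500 + 2304\right) = 4 \cdot 4804 = 19216$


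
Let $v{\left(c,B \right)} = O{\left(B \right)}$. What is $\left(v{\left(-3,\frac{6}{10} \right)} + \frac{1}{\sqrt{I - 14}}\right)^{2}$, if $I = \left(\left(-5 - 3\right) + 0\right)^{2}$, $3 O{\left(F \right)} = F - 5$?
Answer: $\frac{977}{450} - \frac{22 \sqrt{2}}{75} \approx 1.7563$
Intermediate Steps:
$O{\left(F \right)} = - \frac{5}{3} + \frac{F}{3}$ ($O{\left(F \right)} = \frac{F - 5}{3} = \frac{-5 + F}{3} = - \frac{5}{3} + \frac{F}{3}$)
$v{\left(c,B \right)} = - \frac{5}{3} + \frac{B}{3}$
$I = 64$ ($I = \left(-8 + 0\right)^{2} = \left(-8\right)^{2} = 64$)
$\left(v{\left(-3,\frac{6}{10} \right)} + \frac{1}{\sqrt{I - 14}}\right)^{2} = \left(\left(- \frac{5}{3} + \frac{6 \cdot \frac{1}{10}}{3}\right) + \frac{1}{\sqrt{64 - 14}}\right)^{2} = \left(\left(- \frac{5}{3} + \frac{6 \cdot \frac{1}{10}}{3}\right) + \frac{1}{\sqrt{50}}\right)^{2} = \left(\left(- \frac{5}{3} + \frac{1}{3} \cdot \frac{3}{5}\right) + \frac{1}{5 \sqrt{2}}\right)^{2} = \left(\left(- \frac{5}{3} + \frac{1}{5}\right) + \frac{\sqrt{2}}{10}\right)^{2} = \left(- \frac{22}{15} + \frac{\sqrt{2}}{10}\right)^{2}$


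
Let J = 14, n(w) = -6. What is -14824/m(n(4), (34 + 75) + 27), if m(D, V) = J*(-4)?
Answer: 1853/7 ≈ 264.71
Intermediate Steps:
m(D, V) = -56 (m(D, V) = 14*(-4) = -56)
-14824/m(n(4), (34 + 75) + 27) = -14824/(-56) = -14824*(-1/56) = 1853/7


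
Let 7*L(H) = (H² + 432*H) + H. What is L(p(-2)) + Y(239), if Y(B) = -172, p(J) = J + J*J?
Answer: -334/7 ≈ -47.714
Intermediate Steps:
p(J) = J + J²
L(H) = H²/7 + 433*H/7 (L(H) = ((H² + 432*H) + H)/7 = (H² + 433*H)/7 = H²/7 + 433*H/7)
L(p(-2)) + Y(239) = (-2*(1 - 2))*(433 - 2*(1 - 2))/7 - 172 = (-2*(-1))*(433 - 2*(-1))/7 - 172 = (⅐)*2*(433 + 2) - 172 = (⅐)*2*435 - 172 = 870/7 - 172 = -334/7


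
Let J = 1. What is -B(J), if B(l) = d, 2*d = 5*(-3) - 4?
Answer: 19/2 ≈ 9.5000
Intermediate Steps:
d = -19/2 (d = (5*(-3) - 4)/2 = (-15 - 4)/2 = (½)*(-19) = -19/2 ≈ -9.5000)
B(l) = -19/2
-B(J) = -1*(-19/2) = 19/2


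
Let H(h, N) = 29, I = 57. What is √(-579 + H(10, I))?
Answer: 5*I*√22 ≈ 23.452*I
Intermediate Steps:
√(-579 + H(10, I)) = √(-579 + 29) = √(-550) = 5*I*√22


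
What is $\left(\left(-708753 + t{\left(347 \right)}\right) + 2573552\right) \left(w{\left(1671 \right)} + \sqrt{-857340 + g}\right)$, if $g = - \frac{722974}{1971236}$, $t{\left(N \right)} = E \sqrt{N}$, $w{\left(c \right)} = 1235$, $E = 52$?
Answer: $\frac{\left(1864799 + 52 \sqrt{347}\right) \left(1217238230 + i \sqrt{832857162383216126}\right)}{985618} \approx 2.3042 \cdot 10^{9} + 1.7276 \cdot 10^{9} i$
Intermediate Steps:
$t{\left(N \right)} = 52 \sqrt{N}$
$g = - \frac{361487}{985618}$ ($g = \left(-722974\right) \frac{1}{1971236} = - \frac{361487}{985618} \approx -0.36676$)
$\left(\left(-708753 + t{\left(347 \right)}\right) + 2573552\right) \left(w{\left(1671 \right)} + \sqrt{-857340 + g}\right) = \left(\left(-708753 + 52 \sqrt{347}\right) + 2573552\right) \left(1235 + \sqrt{-857340 - \frac{361487}{985618}}\right) = \left(1864799 + 52 \sqrt{347}\right) \left(1235 + \sqrt{- \frac{845010097607}{985618}}\right) = \left(1864799 + 52 \sqrt{347}\right) \left(1235 + \frac{i \sqrt{832857162383216126}}{985618}\right) = \left(1235 + \frac{i \sqrt{832857162383216126}}{985618}\right) \left(1864799 + 52 \sqrt{347}\right)$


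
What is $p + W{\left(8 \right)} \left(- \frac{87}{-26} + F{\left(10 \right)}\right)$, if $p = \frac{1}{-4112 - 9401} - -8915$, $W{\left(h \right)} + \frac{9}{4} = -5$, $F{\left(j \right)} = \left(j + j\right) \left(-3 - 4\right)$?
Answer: $\frac{13921051957}{1405352} \approx 9905.7$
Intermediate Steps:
$F{\left(j \right)} = - 14 j$ ($F{\left(j \right)} = 2 j \left(-7\right) = - 14 j$)
$W{\left(h \right)} = - \frac{29}{4}$ ($W{\left(h \right)} = - \frac{9}{4} - 5 = - \frac{29}{4}$)
$p = \frac{120468394}{13513}$ ($p = \frac{1}{-13513} + 8915 = - \frac{1}{13513} + 8915 = \frac{120468394}{13513} \approx 8915.0$)
$p + W{\left(8 \right)} \left(- \frac{87}{-26} + F{\left(10 \right)}\right) = \frac{120468394}{13513} - \frac{29 \left(- \frac{87}{-26} - 140\right)}{4} = \frac{120468394}{13513} - \frac{29 \left(\left(-87\right) \left(- \frac{1}{26}\right) - 140\right)}{4} = \frac{120468394}{13513} - \frac{29 \left(\frac{87}{26} - 140\right)}{4} = \frac{120468394}{13513} - - \frac{103037}{104} = \frac{120468394}{13513} + \frac{103037}{104} = \frac{13921051957}{1405352}$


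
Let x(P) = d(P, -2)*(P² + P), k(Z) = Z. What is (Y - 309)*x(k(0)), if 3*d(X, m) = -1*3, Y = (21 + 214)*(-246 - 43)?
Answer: 0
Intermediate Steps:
Y = -67915 (Y = 235*(-289) = -67915)
d(X, m) = -1 (d(X, m) = (-1*3)/3 = (⅓)*(-3) = -1)
x(P) = -P - P² (x(P) = -(P² + P) = -(P + P²) = -P - P²)
(Y - 309)*x(k(0)) = (-67915 - 309)*(-1*0*(1 + 0)) = -(-68224)*0 = -68224*0 = 0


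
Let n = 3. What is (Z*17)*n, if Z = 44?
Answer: 2244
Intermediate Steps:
(Z*17)*n = (44*17)*3 = 748*3 = 2244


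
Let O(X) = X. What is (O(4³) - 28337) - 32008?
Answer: -60281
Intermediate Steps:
(O(4³) - 28337) - 32008 = (4³ - 28337) - 32008 = (64 - 28337) - 32008 = -28273 - 32008 = -60281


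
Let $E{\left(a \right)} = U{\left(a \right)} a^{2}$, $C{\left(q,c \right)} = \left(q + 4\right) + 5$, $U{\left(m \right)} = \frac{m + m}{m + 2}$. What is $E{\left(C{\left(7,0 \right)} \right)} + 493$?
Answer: $\frac{8533}{9} \approx 948.11$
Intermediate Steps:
$U{\left(m \right)} = \frac{2 m}{2 + m}$
$C{\left(q,c \right)} = 9 + q$ ($C{\left(q,c \right)} = \left(4 + q\right) + 5 = 9 + q$)
$E{\left(a \right)} = \frac{2 a^{3}}{2 + a}$ ($E{\left(a \right)} = \frac{2 a}{2 + a} a^{2} = \frac{2 a^{3}}{2 + a}$)
$E{\left(C{\left(7,0 \right)} \right)} + 493 = \frac{2 \left(9 + 7\right)^{3}}{2 + \left(9 + 7\right)} + 493 = \frac{2 \cdot 16^{3}}{2 + 16} + 493 = 2 \cdot 4096 \cdot \frac{1}{18} + 493 = \frac{4096}{9} + 493 = \frac{8533}{9}$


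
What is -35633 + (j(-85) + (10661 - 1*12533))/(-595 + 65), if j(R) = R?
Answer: -18883533/530 ≈ -35629.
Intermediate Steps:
-35633 + (j(-85) + (10661 - 1*12533))/(-595 + 65) = -35633 + (-85 + (10661 - 1*12533))/(-595 + 65) = -35633 + (-85 + (10661 - 12533))/(-530) = -35633 + (-85 - 1872)*(-1/530) = -35633 - 1957*(-1/530) = -35633 + 1957/530 = -18883533/530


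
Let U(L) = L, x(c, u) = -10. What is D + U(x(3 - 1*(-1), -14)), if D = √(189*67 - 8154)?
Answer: -10 + 3*√501 ≈ 57.149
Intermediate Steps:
D = 3*√501 (D = √(12663 - 8154) = √4509 = 3*√501 ≈ 67.149)
D + U(x(3 - 1*(-1), -14)) = 3*√501 - 10 = -10 + 3*√501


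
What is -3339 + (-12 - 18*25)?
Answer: -3801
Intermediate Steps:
-3339 + (-12 - 18*25) = -3339 + (-12 - 450) = -3339 - 462 = -3801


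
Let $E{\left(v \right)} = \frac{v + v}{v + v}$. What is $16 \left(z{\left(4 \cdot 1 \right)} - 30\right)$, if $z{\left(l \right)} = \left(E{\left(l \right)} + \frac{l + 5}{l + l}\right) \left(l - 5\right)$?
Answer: $-514$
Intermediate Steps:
$E{\left(v \right)} = 1$ ($E{\left(v \right)} = \frac{2 v}{2 v} = 2 v \frac{1}{2 v} = 1$)
$z{\left(l \right)} = \left(1 + \frac{5 + l}{2 l}\right) \left(-5 + l\right)$ ($z{\left(l \right)} = \left(1 + \frac{l + 5}{l + l}\right) \left(l - 5\right) = \left(1 + \frac{5 + l}{2 l}\right) \left(-5 + l\right)$)
$16 \left(z{\left(4 \cdot 1 \right)} - 30\right) = 16 \left(\frac{-25 + 4 \cdot 1 \left(-10 + 3 \cdot 4 \cdot 1\right)}{2 \cdot 4 \cdot 1} - 30\right) = 16 \left(\frac{-25 + 4 \left(-10 + 3 \cdot 4\right)}{2 \cdot 4} - 30\right) = 16 \left(\frac{1}{2} \cdot \frac{1}{4} \left(-25 + 4 \left(-10 + 12\right)\right) - 30\right) = 16 \left(\frac{1}{2} \cdot \frac{1}{4} \left(-25 + 4 \cdot 2\right) - 30\right) = 16 \left(\frac{1}{2} \cdot \frac{1}{4} \left(-25 + 8\right) - 30\right) = 16 \left(\frac{1}{2} \cdot \frac{1}{4} \left(-17\right) - 30\right) = 16 \left(- \frac{17}{8} - 30\right) = 16 \left(- \frac{257}{8}\right) = -514$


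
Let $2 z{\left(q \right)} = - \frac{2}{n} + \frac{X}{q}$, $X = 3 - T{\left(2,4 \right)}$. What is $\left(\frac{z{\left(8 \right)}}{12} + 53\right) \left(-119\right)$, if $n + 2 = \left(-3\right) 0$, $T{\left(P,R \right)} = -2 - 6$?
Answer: $- \frac{1213205}{192} \approx -6318.8$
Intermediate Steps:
$T{\left(P,R \right)} = -8$ ($T{\left(P,R \right)} = -2 - 6 = -8$)
$X = 11$ ($X = 3 - -8 = 3 + 8 = 11$)
$n = -2$ ($n = -2 - 0 = -2 + 0 = -2$)
$z{\left(q \right)} = \frac{1}{2} + \frac{11}{2 q}$ ($z{\left(q \right)} = \frac{- \frac{2}{-2} + \frac{11}{q}}{2} = \frac{\left(-2\right) \left(- \frac{1}{2}\right) + \frac{11}{q}}{2} = \frac{1 + \frac{11}{q}}{2} = \frac{1}{2} + \frac{11}{2 q}$)
$\left(\frac{z{\left(8 \right)}}{12} + 53\right) \left(-119\right) = \left(\frac{\frac{1}{2} \cdot \frac{1}{8} \left(11 + 8\right)}{12} + 53\right) \left(-119\right) = \left(\frac{1}{2} \cdot \frac{1}{8} \cdot 19 \cdot \frac{1}{12} + 53\right) \left(-119\right) = \left(\frac{19}{16} \cdot \frac{1}{12} + 53\right) \left(-119\right) = \left(\frac{19}{192} + 53\right) \left(-119\right) = \frac{10195}{192} \left(-119\right) = - \frac{1213205}{192}$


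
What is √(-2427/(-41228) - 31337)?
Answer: I*√13316225628563/20614 ≈ 177.02*I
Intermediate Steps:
√(-2427/(-41228) - 31337) = √(-2427*(-1/41228) - 31337) = √(2427/41228 - 31337) = √(-1291959409/41228) = I*√13316225628563/20614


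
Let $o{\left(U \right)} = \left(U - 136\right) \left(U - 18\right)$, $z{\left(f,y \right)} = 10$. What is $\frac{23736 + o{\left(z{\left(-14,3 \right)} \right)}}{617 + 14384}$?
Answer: $\frac{24744}{15001} \approx 1.6495$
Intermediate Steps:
$o{\left(U \right)} = \left(-136 + U\right) \left(-18 + U\right)$
$\frac{23736 + o{\left(z{\left(-14,3 \right)} \right)}}{617 + 14384} = \frac{23736 + \left(2448 + 10^{2} - 1540\right)}{617 + 14384} = \frac{23736 + \left(2448 + 100 - 1540\right)}{15001} = \left(23736 + 1008\right) \frac{1}{15001} = 24744 \cdot \frac{1}{15001} = \frac{24744}{15001}$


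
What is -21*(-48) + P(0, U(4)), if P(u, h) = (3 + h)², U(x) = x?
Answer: 1057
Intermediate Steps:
-21*(-48) + P(0, U(4)) = -21*(-48) + (3 + 4)² = 1008 + 7² = 1008 + 49 = 1057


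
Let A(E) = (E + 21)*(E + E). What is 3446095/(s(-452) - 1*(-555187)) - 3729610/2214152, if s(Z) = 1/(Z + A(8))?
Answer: 6671456206283/1475122309124 ≈ 4.5226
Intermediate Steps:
A(E) = 2*E*(21 + E) (A(E) = (21 + E)*(2*E) = 2*E*(21 + E))
s(Z) = 1/(464 + Z) (s(Z) = 1/(Z + 2*8*(21 + 8)) = 1/(Z + 2*8*29) = 1/(Z + 464) = 1/(464 + Z))
3446095/(s(-452) - 1*(-555187)) - 3729610/2214152 = 3446095/(1/(464 - 452) - 1*(-555187)) - 3729610/2214152 = 3446095/(1/12 + 555187) - 3729610*1/2214152 = 3446095/(1/12 + 555187) - 1864805/1107076 = 3446095/(6662245/12) - 1864805/1107076 = 3446095*(12/6662245) - 1864805/1107076 = 8270628/1332449 - 1864805/1107076 = 6671456206283/1475122309124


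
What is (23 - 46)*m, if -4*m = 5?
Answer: 115/4 ≈ 28.750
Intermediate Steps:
m = -5/4 (m = -¼*5 = -5/4 ≈ -1.2500)
(23 - 46)*m = (23 - 46)*(-5/4) = -23*(-5/4) = 115/4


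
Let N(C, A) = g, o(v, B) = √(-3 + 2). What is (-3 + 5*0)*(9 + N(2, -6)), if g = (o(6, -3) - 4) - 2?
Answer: -9 - 3*I ≈ -9.0 - 3.0*I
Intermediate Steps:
o(v, B) = I (o(v, B) = √(-1) = I)
g = -6 + I (g = (I - 4) - 2 = (-4 + I) - 2 = -6 + I ≈ -6.0 + 1.0*I)
N(C, A) = -6 + I
(-3 + 5*0)*(9 + N(2, -6)) = (-3 + 5*0)*(9 + (-6 + I)) = (-3 + 0)*(3 + I) = -3*(3 + I) = -9 - 3*I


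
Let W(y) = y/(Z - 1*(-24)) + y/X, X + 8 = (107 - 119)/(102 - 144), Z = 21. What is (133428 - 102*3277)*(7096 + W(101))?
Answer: -7114413529/5 ≈ -1.4229e+9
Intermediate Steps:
X = -54/7 (X = -8 + (107 - 119)/(102 - 144) = -8 - 12/(-42) = -8 - 12*(-1/42) = -8 + 2/7 = -54/7 ≈ -7.7143)
W(y) = -29*y/270 (W(y) = y/(21 - 1*(-24)) + y/(-54/7) = y/(21 + 24) + y*(-7/54) = y/45 - 7*y/54 = -29*y/270)
(133428 - 102*3277)*(7096 + W(101)) = (133428 - 102*3277)*(7096 - 29/270*101) = (133428 - 334254)*(7096 - 2929/270) = -200826*1912991/270 = -7114413529/5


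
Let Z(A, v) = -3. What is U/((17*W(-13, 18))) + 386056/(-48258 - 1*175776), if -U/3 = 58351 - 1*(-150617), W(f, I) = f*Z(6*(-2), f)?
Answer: -23450627644/24755757 ≈ -947.28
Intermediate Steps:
W(f, I) = -3*f (W(f, I) = f*(-3) = -3*f)
U = -626904 (U = -3*(58351 - 1*(-150617)) = -3*(58351 + 150617) = -3*208968 = -626904)
U/((17*W(-13, 18))) + 386056/(-48258 - 1*175776) = -626904/(17*(-3*(-13))) + 386056/(-48258 - 1*175776) = -626904/(17*39) + 386056/(-48258 - 175776) = -626904/663 + 386056/(-224034) = -626904*1/663 + 386056*(-1/224034) = -208968/221 - 193028/112017 = -23450627644/24755757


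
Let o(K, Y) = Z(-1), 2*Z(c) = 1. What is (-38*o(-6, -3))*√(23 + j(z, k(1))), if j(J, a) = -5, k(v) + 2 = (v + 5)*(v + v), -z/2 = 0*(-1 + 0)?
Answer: -57*√2 ≈ -80.610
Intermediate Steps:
Z(c) = ½ (Z(c) = (½)*1 = ½)
o(K, Y) = ½
z = 0 (z = -0*(-1 + 0) = -0*(-1) = -2*0 = 0)
k(v) = -2 + 2*v*(5 + v) (k(v) = -2 + (v + 5)*(v + v) = -2 + (5 + v)*(2*v) = -2 + 2*v*(5 + v))
(-38*o(-6, -3))*√(23 + j(z, k(1))) = (-38*½)*√(23 - 5) = -57*√2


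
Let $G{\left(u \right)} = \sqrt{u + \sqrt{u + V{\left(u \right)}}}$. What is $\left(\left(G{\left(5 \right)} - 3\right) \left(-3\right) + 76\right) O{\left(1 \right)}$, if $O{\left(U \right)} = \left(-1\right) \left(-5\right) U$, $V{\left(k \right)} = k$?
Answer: $425 - 15 \sqrt{5 + \sqrt{10}} \approx 382.15$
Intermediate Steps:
$G{\left(u \right)} = \sqrt{u + \sqrt{2} \sqrt{u}}$ ($G{\left(u \right)} = \sqrt{u + \sqrt{u + u}} = \sqrt{u + \sqrt{2 u}} = \sqrt{u + \sqrt{2} \sqrt{u}}$)
$O{\left(U \right)} = 5 U$
$\left(\left(G{\left(5 \right)} - 3\right) \left(-3\right) + 76\right) O{\left(1 \right)} = \left(\left(\sqrt{5 + \sqrt{2} \sqrt{5}} - 3\right) \left(-3\right) + 76\right) 5 \cdot 1 = \left(\left(\sqrt{5 + \sqrt{10}} - 3\right) \left(-3\right) + 76\right) 5 = \left(\left(-3 + \sqrt{5 + \sqrt{10}}\right) \left(-3\right) + 76\right) 5 = \left(\left(9 - 3 \sqrt{5 + \sqrt{10}}\right) + 76\right) 5 = \left(85 - 3 \sqrt{5 + \sqrt{10}}\right) 5 = 425 - 15 \sqrt{5 + \sqrt{10}}$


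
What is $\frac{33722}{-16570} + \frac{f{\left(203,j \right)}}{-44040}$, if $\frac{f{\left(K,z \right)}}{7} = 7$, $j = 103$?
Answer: $- \frac{148592881}{72974280} \approx -2.0362$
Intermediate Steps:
$f{\left(K,z \right)} = 49$ ($f{\left(K,z \right)} = 7 \cdot 7 = 49$)
$\frac{33722}{-16570} + \frac{f{\left(203,j \right)}}{-44040} = \frac{33722}{-16570} + \frac{49}{-44040} = 33722 \left(- \frac{1}{16570}\right) + 49 \left(- \frac{1}{44040}\right) = - \frac{16861}{8285} - \frac{49}{44040} = - \frac{148592881}{72974280}$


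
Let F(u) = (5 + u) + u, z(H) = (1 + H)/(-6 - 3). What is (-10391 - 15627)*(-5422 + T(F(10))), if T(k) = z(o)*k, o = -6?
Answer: 1266374114/9 ≈ 1.4071e+8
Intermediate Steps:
z(H) = -⅑ - H/9 (z(H) = (1 + H)/(-9) = (1 + H)*(-⅑) = -⅑ - H/9)
F(u) = 5 + 2*u
T(k) = 5*k/9 (T(k) = (-⅑ - ⅑*(-6))*k = (-⅑ + ⅔)*k = 5*k/9)
(-10391 - 15627)*(-5422 + T(F(10))) = (-10391 - 15627)*(-5422 + 5*(5 + 2*10)/9) = -26018*(-5422 + 5*(5 + 20)/9) = -26018*(-5422 + (5/9)*25) = -26018*(-5422 + 125/9) = -26018*(-48673/9) = 1266374114/9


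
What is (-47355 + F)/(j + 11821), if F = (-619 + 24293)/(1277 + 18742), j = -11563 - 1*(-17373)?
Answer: -947976071/352954989 ≈ -2.6858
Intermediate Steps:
j = 5810 (j = -11563 + 17373 = 5810)
F = 23674/20019 ≈ 1.1826
(-47355 + F)/(j + 11821) = (-47355 + 23674/20019)/(5810 + 11821) = -947976071/20019/17631 = -947976071/20019*1/17631 = -947976071/352954989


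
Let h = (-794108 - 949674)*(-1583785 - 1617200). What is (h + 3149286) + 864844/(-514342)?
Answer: 1435483047623308654/257171 ≈ 5.5818e+12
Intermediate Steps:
h = 5581820025270 (h = -1743782*(-3200985) = 5581820025270)
(h + 3149286) + 864844/(-514342) = (5581820025270 + 3149286) + 864844/(-514342) = 5581823174556 + 864844*(-1/514342) = 5581823174556 - 432422/257171 = 1435483047623308654/257171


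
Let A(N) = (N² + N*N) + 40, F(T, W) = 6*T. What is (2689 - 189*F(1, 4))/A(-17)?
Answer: 1555/618 ≈ 2.5162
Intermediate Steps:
A(N) = 40 + 2*N² (A(N) = (N² + N²) + 40 = 2*N² + 40 = 40 + 2*N²)
(2689 - 189*F(1, 4))/A(-17) = (2689 - 1134)/(40 + 2*(-17)²) = (2689 - 189*6)/(40 + 2*289) = (2689 - 1134)/(40 + 578) = 1555/618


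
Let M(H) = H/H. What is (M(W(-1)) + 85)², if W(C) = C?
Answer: 7396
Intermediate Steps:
M(H) = 1
(M(W(-1)) + 85)² = (1 + 85)² = 86² = 7396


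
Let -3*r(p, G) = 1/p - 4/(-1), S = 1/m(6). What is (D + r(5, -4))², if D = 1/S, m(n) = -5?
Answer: 1024/25 ≈ 40.960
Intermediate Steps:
S = -⅕ (S = 1/(-5) = -⅕ ≈ -0.20000)
r(p, G) = -4/3 - 1/(3*p) (r(p, G) = -(1/p - 4/(-1))/3 = -(1/p - 4*(-1))/3 = -(1/p + 4)/3 = -(4 + 1/p)/3 = -4/3 - 1/(3*p))
D = -5 (D = 1/(-⅕) = -5)
(D + r(5, -4))² = (-5 + (⅓)*(-1 - 4*5)/5)² = (-5 + (⅓)*(⅕)*(-1 - 20))² = (-5 + (⅓)*(⅕)*(-21))² = (-5 - 7/5)² = (-32/5)² = 1024/25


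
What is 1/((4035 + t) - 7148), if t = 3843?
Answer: 1/730 ≈ 0.0013699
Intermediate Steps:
1/((4035 + t) - 7148) = 1/((4035 + 3843) - 7148) = 1/(7878 - 7148) = 1/730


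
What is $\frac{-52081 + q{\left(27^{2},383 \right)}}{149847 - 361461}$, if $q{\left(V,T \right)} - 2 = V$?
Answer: $\frac{1975}{8139} \approx 0.24266$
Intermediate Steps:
$q{\left(V,T \right)} = 2 + V$
$\frac{-52081 + q{\left(27^{2},383 \right)}}{149847 - 361461} = \frac{-52081 + \left(2 + 27^{2}\right)}{149847 - 361461} = \frac{-52081 + \left(2 + 729\right)}{-211614} = \left(-52081 + 731\right) \left(- \frac{1}{211614}\right) = \left(-51350\right) \left(- \frac{1}{211614}\right) = \frac{1975}{8139}$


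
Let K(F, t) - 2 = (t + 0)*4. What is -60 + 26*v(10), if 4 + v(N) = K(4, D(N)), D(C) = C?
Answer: 928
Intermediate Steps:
K(F, t) = 2 + 4*t (K(F, t) = 2 + (t + 0)*4 = 2 + t*4 = 2 + 4*t)
v(N) = -2 + 4*N (v(N) = -4 + (2 + 4*N) = -2 + 4*N)
-60 + 26*v(10) = -60 + 26*(-2 + 4*10) = -60 + 26*(-2 + 40) = -60 + 26*38 = -60 + 988 = 928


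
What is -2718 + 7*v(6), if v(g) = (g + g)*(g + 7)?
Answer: -1626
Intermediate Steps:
v(g) = 2*g*(7 + g) (v(g) = (2*g)*(7 + g) = 2*g*(7 + g))
-2718 + 7*v(6) = -2718 + 7*(2*6*(7 + 6)) = -2718 + 7*(2*6*13) = -2718 + 7*156 = -2718 + 1092 = -1626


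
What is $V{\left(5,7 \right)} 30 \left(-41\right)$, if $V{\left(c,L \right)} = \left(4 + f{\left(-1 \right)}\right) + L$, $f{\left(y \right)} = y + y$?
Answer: $-11070$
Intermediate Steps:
$f{\left(y \right)} = 2 y$
$V{\left(c,L \right)} = 2 + L$ ($V{\left(c,L \right)} = \left(4 + 2 \left(-1\right)\right) + L = \left(4 - 2\right) + L = 2 + L$)
$V{\left(5,7 \right)} 30 \left(-41\right) = \left(2 + 7\right) 30 \left(-41\right) = 9 \cdot 30 \left(-41\right) = 270 \left(-41\right) = -11070$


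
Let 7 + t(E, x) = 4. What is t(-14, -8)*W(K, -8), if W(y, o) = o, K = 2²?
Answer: 24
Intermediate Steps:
t(E, x) = -3 (t(E, x) = -7 + 4 = -3)
K = 4
t(-14, -8)*W(K, -8) = -3*(-8) = 24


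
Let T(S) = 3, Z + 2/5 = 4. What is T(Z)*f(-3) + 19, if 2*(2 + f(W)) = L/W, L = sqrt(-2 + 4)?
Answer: 13 - sqrt(2)/2 ≈ 12.293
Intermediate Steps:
Z = 18/5 (Z = -2/5 + 4 = 18/5 ≈ 3.6000)
L = sqrt(2) ≈ 1.4142
f(W) = -2 + sqrt(2)/(2*W) (f(W) = -2 + (sqrt(2)/W)/2 = -2 + sqrt(2)/(2*W))
T(Z)*f(-3) + 19 = 3*(-2 + (1/2)*sqrt(2)/(-3)) + 19 = 3*(-2 + (1/2)*sqrt(2)*(-1/3)) + 19 = 3*(-2 - sqrt(2)/6) + 19 = (-6 - sqrt(2)/2) + 19 = 13 - sqrt(2)/2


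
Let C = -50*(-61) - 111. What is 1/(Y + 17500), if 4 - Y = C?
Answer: 1/14565 ≈ 6.8658e-5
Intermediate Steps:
C = 2939 (C = 3050 - 111 = 2939)
Y = -2935 (Y = 4 - 1*2939 = 4 - 2939 = -2935)
1/(Y + 17500) = 1/(-2935 + 17500) = 1/14565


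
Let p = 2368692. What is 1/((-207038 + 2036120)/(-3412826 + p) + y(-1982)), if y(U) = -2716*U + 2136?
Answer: 522067/2811459353075 ≈ 1.8569e-7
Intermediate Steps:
y(U) = 2136 - 2716*U
1/((-207038 + 2036120)/(-3412826 + p) + y(-1982)) = 1/((-207038 + 2036120)/(-3412826 + 2368692) + (2136 - 2716*(-1982))) = 1/(1829082/(-1044134) + (2136 + 5383112)) = 1/(1829082*(-1/1044134) + 5385248) = 1/(-914541/522067 + 5385248) = 1/(2811459353075/522067) = 522067/2811459353075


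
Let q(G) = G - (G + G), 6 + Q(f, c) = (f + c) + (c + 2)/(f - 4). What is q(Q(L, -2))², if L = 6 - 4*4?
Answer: 324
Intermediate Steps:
L = -10 (L = 6 - 16 = -10)
Q(f, c) = -6 + c + f + (2 + c)/(-4 + f) (Q(f, c) = -6 + ((f + c) + (c + 2)/(f - 4)) = -6 + ((c + f) + (2 + c)/(-4 + f)) = -6 + (c + f + (2 + c)/(-4 + f)) = -6 + c + f + (2 + c)/(-4 + f))
q(G) = -G (q(G) = G - 2*G = -G)
q(Q(L, -2))² = (-(26 + (-10)² - 10*(-10) - 3*(-2) - 2*(-10))/(-4 - 10))² = (-(26 + 100 + 100 + 6 + 20)/(-14))² = (-(-1)*252/14)² = (-1*(-18))² = 18² = 324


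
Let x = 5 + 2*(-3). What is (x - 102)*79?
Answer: -8137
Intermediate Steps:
x = -1 (x = 5 - 6 = -1)
(x - 102)*79 = (-1 - 102)*79 = -103*79 = -8137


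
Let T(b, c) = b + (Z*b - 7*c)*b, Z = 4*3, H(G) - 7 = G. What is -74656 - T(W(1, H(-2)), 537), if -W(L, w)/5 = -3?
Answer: -20986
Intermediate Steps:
H(G) = 7 + G
W(L, w) = 15 (W(L, w) = -5*(-3) = 15)
Z = 12
T(b, c) = b + b*(-7*c + 12*b) (T(b, c) = b + (12*b - 7*c)*b = b + (-7*c + 12*b)*b = b + b*(-7*c + 12*b))
-74656 - T(W(1, H(-2)), 537) = -74656 - 15*(1 - 7*537 + 12*15) = -74656 - 15*(1 - 3759 + 180) = -74656 - 15*(-3578) = -74656 - 1*(-53670) = -74656 + 53670 = -20986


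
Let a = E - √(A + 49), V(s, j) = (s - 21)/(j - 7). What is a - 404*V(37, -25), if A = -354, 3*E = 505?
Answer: 1111/3 - I*√305 ≈ 370.33 - 17.464*I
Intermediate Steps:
E = 505/3 (E = (⅓)*505 = 505/3 ≈ 168.33)
V(s, j) = (-21 + s)/(-7 + j)
a = 505/3 - I*√305 (a = 505/3 - √(-354 + 49) = 505/3 - √(-305) = 505/3 - I*√305 ≈ 168.33 - 17.464*I)
a - 404*V(37, -25) = (505/3 - I*√305) - 404*(-21 + 37)/(-7 - 25) = (505/3 - I*√305) - 404*16/(-32) = (505/3 - I*√305) - (-101)*16/8 = (505/3 - I*√305) - 404*(-½) = (505/3 - I*√305) + 202 = 1111/3 - I*√305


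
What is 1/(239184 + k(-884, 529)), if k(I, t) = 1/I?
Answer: 884/211438655 ≈ 4.1809e-6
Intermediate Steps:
1/(239184 + k(-884, 529)) = 1/(239184 + 1/(-884)) = 1/(239184 - 1/884) = 1/(211438655/884) = 884/211438655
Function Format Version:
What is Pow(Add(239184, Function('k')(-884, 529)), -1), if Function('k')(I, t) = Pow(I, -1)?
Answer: Rational(884, 211438655) ≈ 4.1809e-6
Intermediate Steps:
Pow(Add(239184, Function('k')(-884, 529)), -1) = Pow(Add(239184, Pow(-884, -1)), -1) = Pow(Add(239184, Rational(-1, 884)), -1) = Pow(Rational(211438655, 884), -1) = Rational(884, 211438655)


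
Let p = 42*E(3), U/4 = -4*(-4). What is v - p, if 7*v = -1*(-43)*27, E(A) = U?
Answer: -17655/7 ≈ -2522.1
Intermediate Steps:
U = 64 (U = 4*(-4*(-4)) = 4*16 = 64)
E(A) = 64
v = 1161/7 (v = (-1*(-43)*27)/7 = (43*27)/7 = (1/7)*1161 = 1161/7 ≈ 165.86)
p = 2688 (p = 42*64 = 2688)
v - p = 1161/7 - 1*2688 = 1161/7 - 2688 = -17655/7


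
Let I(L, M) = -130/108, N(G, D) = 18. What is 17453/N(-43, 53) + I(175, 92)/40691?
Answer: 1065270002/1098657 ≈ 969.61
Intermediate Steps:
I(L, M) = -65/54 (I(L, M) = -130*1/108 = -65/54)
17453/N(-43, 53) + I(175, 92)/40691 = 17453/18 - 65/54/40691 = 17453*(1/18) - 65/54*1/40691 = 17453/18 - 65/2197314 = 1065270002/1098657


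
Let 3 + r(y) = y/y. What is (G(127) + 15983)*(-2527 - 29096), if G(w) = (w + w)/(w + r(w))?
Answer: -63186833367/125 ≈ -5.0549e+8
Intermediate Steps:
r(y) = -2 (r(y) = -3 + y/y = -3 + 1 = -2)
G(w) = 2*w/(-2 + w) (G(w) = (w + w)/(w - 2) = (2*w)/(-2 + w) = 2*w/(-2 + w))
(G(127) + 15983)*(-2527 - 29096) = (2*127/(-2 + 127) + 15983)*(-2527 - 29096) = (2*127/125 + 15983)*(-31623) = (2*127*(1/125) + 15983)*(-31623) = (254/125 + 15983)*(-31623) = (1998129/125)*(-31623) = -63186833367/125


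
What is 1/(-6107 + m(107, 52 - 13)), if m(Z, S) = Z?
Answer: -1/6000 ≈ -0.00016667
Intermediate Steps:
1/(-6107 + m(107, 52 - 13)) = 1/(-6107 + 107) = 1/(-6000) = -1/6000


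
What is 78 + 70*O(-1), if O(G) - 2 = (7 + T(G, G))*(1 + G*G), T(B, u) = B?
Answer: 1058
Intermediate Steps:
O(G) = 2 + (1 + G**2)*(7 + G) (O(G) = 2 + (7 + G)*(1 + G*G) = 2 + (7 + G)*(1 + G**2) = 2 + (1 + G**2)*(7 + G))
78 + 70*O(-1) = 78 + 70*(9 - 1 + (-1)**3 + 7*(-1)**2) = 78 + 70*(9 - 1 - 1 + 7*1) = 78 + 70*(9 - 1 - 1 + 7) = 78 + 70*14 = 78 + 980 = 1058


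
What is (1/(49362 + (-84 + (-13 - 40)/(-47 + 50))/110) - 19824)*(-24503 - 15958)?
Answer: 2613102541533558/3257831 ≈ 8.0210e+8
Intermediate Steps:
(1/(49362 + (-84 + (-13 - 40)/(-47 + 50))/110) - 19824)*(-24503 - 15958) = (1/(49362 + (-84 - 53/3)/110) - 19824)*(-40461) = (1/(49362 + (1/110)*(-305/3)) - 19824)*(-40461) = (1/(49362 - 61/66) - 19824)*(-40461) = (1/(3257831/66) - 19824)*(-40461) = (66/3257831 - 19824)*(-40461) = -64583241678/3257831*(-40461) = 2613102541533558/3257831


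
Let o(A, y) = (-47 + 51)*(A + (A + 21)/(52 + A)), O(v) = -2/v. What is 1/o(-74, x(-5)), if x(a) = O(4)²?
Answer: -11/3150 ≈ -0.0034921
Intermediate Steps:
x(a) = ¼ (x(a) = (-2/4)² = (-2*¼)² = (-½)² = ¼)
o(A, y) = 4*A + 4*(21 + A)/(52 + A) (o(A, y) = 4*(A + (21 + A)/(52 + A)) = 4*A + 4*(21 + A)/(52 + A))
1/o(-74, x(-5)) = 1/(4*(21 + (-74)² + 53*(-74))/(52 - 74)) = 1/(4*(21 + 5476 - 3922)/(-22)) = 1/(4*(-1/22)*1575) = 1/(-3150/11) = -11/3150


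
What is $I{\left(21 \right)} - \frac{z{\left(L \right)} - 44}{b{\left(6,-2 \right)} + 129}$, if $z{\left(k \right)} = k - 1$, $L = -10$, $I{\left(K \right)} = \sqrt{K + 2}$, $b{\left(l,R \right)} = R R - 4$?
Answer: $\frac{55}{129} + \sqrt{23} \approx 5.2222$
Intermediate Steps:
$b{\left(l,R \right)} = -4 + R^{2}$ ($b{\left(l,R \right)} = R^{2} - 4 = -4 + R^{2}$)
$I{\left(K \right)} = \sqrt{2 + K}$
$z{\left(k \right)} = -1 + k$
$I{\left(21 \right)} - \frac{z{\left(L \right)} - 44}{b{\left(6,-2 \right)} + 129} = \sqrt{2 + 21} - \frac{\left(-1 - 10\right) - 44}{\left(-4 + \left(-2\right)^{2}\right) + 129} = \sqrt{23} - \frac{-11 - 44}{\left(-4 + 4\right) + 129} = \sqrt{23} - - \frac{55}{0 + 129} = \sqrt{23} - - \frac{55}{129} = \sqrt{23} + \frac{55}{129} = \frac{55}{129} + \sqrt{23}$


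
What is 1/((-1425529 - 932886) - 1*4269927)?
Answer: -1/6628342 ≈ -1.5087e-7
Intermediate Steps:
1/((-1425529 - 932886) - 1*4269927) = 1/(-2358415 - 4269927) = 1/(-6628342) = -1/6628342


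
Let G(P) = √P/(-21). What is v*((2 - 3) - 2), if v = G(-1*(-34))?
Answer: √34/7 ≈ 0.83299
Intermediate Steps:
G(P) = -√P/21
v = -√34/21 ≈ -0.27766
v*((2 - 3) - 2) = (-√34/21)*((2 - 3) - 2) = (-√34/21)*(-1 - 2) = -√34/21*(-3) = √34/7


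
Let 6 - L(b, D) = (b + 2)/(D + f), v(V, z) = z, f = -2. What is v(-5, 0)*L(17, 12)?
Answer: 0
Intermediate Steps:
L(b, D) = 6 - (2 + b)/(-2 + D) (L(b, D) = 6 - (b + 2)/(D - 2) = 6 - (2 + b)/(-2 + D))
v(-5, 0)*L(17, 12) = 0*((-14 - 1*17 + 6*12)/(-2 + 12)) = 0*((-14 - 17 + 72)/10) = 0*((⅒)*41) = 0*(41/10) = 0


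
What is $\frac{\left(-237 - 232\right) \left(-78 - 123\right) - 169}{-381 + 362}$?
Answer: $- \frac{94100}{19} \approx -4952.6$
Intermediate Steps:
$\frac{\left(-237 - 232\right) \left(-78 - 123\right) - 169}{-381 + 362} = \frac{\left(-469\right) \left(-201\right) - 169}{-19} = \left(94269 - 169\right) \left(- \frac{1}{19}\right) = 94100 \left(- \frac{1}{19}\right) = - \frac{94100}{19}$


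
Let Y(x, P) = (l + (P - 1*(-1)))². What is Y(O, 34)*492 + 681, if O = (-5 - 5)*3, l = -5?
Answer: 443481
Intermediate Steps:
O = -30 (O = -10*3 = -30)
Y(x, P) = (-4 + P)² (Y(x, P) = (-5 + (P - 1*(-1)))² = (-5 + (P + 1))² = (-5 + (1 + P))² = (-4 + P)²)
Y(O, 34)*492 + 681 = (-4 + 34)²*492 + 681 = 30²*492 + 681 = 900*492 + 681 = 442800 + 681 = 443481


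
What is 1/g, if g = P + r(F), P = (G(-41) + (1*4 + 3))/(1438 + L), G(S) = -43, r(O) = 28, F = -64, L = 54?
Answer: 373/10435 ≈ 0.035745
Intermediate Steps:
P = -9/373 (P = (-43 + (1*4 + 3))/(1438 + 54) = (-43 + (4 + 3))/1492 = (-43 + 7)*(1/1492) = -36*1/1492 = -9/373 ≈ -0.024129)
g = 10435/373 (g = -9/373 + 28 = 10435/373 ≈ 27.976)
1/g = 1/(10435/373) = 373/10435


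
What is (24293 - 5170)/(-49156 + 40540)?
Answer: -19123/8616 ≈ -2.2195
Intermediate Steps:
(24293 - 5170)/(-49156 + 40540) = 19123/(-8616) = 19123*(-1/8616) = -19123/8616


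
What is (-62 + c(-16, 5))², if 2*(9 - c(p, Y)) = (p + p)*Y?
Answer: 729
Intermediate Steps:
c(p, Y) = 9 - Y*p (c(p, Y) = 9 - (p + p)*Y/2 = 9 - 2*p*Y/2 = 9 - Y*p)
(-62 + c(-16, 5))² = (-62 + (9 - 1*5*(-16)))² = (-62 + (9 + 80))² = (-62 + 89)² = 27² = 729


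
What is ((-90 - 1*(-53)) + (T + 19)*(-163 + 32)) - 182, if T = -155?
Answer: 17597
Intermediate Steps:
((-90 - 1*(-53)) + (T + 19)*(-163 + 32)) - 182 = ((-90 - 1*(-53)) + (-155 + 19)*(-163 + 32)) - 182 = ((-90 + 53) - 136*(-131)) - 182 = (-37 + 17816) - 182 = 17779 - 182 = 17597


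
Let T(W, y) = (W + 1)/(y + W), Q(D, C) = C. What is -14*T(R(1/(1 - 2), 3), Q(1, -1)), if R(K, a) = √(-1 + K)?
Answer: 14*(I - √2)/(I + √2) ≈ -4.6667 + 13.199*I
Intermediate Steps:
T(W, y) = (1 + W)/(W + y)
-14*T(R(1/(1 - 2), 3), Q(1, -1)) = -14*(1 + √(-1 + 1/(1 - 2)))/(√(-1 + 1/(1 - 2)) - 1) = -14*(1 + √(-1 + 1/(-1)))/(√(-1 + 1/(-1)) - 1) = -14*(1 + √(-1 - 1))/(√(-1 - 1) - 1) = -14*(1 + √(-2))/(√(-2) - 1) = -14*(1 + I*√2)/(I*√2 - 1) = -14*(1 + I*√2)/(-1 + I*√2)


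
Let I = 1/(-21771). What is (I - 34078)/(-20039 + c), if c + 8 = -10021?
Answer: 741912139/654610428 ≈ 1.1334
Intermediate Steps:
c = -10029 (c = -8 - 10021 = -10029)
I = -1/21771 ≈ -4.5933e-5
(I - 34078)/(-20039 + c) = (-1/21771 - 34078)/(-20039 - 10029) = -741912139/21771/(-30068) = -741912139/21771*(-1/30068) = 741912139/654610428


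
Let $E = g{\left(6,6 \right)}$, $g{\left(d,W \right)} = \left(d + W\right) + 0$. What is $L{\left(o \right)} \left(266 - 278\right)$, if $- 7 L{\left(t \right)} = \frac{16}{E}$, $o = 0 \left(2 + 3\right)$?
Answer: $\frac{16}{7} \approx 2.2857$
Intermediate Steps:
$g{\left(d,W \right)} = W + d$ ($g{\left(d,W \right)} = \left(W + d\right) + 0 = W + d$)
$o = 0$ ($o = 0 \cdot 5 = 0$)
$E = 12$ ($E = 6 + 6 = 12$)
$L{\left(t \right)} = - \frac{4}{21}$ ($L{\left(t \right)} = - \frac{16 \cdot \frac{1}{12}}{7} = \left(- \frac{1}{7}\right) \frac{4}{3} = - \frac{4}{21}$)
$L{\left(o \right)} \left(266 - 278\right) = - \frac{4 \left(266 - 278\right)}{21} = \left(- \frac{4}{21}\right) \left(-12\right) = \frac{16}{7}$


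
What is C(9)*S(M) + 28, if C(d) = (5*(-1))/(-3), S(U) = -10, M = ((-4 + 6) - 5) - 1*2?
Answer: 34/3 ≈ 11.333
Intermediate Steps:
M = -5 (M = (2 - 5) - 2 = -3 - 2 = -5)
C(d) = 5/3 (C(d) = -5*(-⅓) = 5/3)
C(9)*S(M) + 28 = (5/3)*(-10) + 28 = -50/3 + 28 = 34/3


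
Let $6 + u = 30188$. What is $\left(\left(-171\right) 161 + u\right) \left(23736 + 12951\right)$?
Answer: $97257237$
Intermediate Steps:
$u = 30182$ ($u = -6 + 30188 = 30182$)
$\left(\left(-171\right) 161 + u\right) \left(23736 + 12951\right) = \left(\left(-171\right) 161 + 30182\right) \left(23736 + 12951\right) = \left(-27531 + 30182\right) 36687 = 2651 \cdot 36687 = 97257237$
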